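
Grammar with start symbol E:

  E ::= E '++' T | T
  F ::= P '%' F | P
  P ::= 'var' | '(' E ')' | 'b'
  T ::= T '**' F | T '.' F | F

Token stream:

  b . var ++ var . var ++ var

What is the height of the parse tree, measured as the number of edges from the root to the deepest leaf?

[E [E [E [T [T [F [P b]]] . [F [P var]]]] ++ [T [T [F [P var]]] . [F [P var]]]] ++ [T [F [P var]]]]

7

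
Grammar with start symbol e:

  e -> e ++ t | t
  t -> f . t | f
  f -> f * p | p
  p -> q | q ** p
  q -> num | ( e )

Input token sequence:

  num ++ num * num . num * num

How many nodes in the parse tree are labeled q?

5

[e [e [t [f [p [q num]]]]] ++ [t [f [f [p [q num]]] * [p [q num]]] . [t [f [f [p [q num]]] * [p [q num]]]]]]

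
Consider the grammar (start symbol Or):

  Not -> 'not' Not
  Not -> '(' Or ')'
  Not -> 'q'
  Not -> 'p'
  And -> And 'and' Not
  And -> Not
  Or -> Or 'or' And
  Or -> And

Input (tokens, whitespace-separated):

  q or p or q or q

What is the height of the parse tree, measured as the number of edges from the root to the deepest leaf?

[Or [Or [Or [Or [And [Not q]]] or [And [Not p]]] or [And [Not q]]] or [And [Not q]]]

6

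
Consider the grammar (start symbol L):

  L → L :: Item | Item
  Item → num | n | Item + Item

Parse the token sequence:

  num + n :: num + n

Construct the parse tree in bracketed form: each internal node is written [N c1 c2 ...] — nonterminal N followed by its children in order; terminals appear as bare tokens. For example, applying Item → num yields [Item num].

L
L :: Item
Item :: Item
Item + Item :: Item
num + Item :: Item
num + n :: Item
num + n :: Item + Item
num + n :: num + Item
num + n :: num + n

[L [L [Item [Item num] + [Item n]]] :: [Item [Item num] + [Item n]]]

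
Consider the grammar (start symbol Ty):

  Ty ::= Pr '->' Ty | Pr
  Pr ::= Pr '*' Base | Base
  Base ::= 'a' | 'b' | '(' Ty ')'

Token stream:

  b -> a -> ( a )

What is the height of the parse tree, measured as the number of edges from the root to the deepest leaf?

[Ty [Pr [Base b]] -> [Ty [Pr [Base a]] -> [Ty [Pr [Base ( [Ty [Pr [Base a]]] )]]]]]

8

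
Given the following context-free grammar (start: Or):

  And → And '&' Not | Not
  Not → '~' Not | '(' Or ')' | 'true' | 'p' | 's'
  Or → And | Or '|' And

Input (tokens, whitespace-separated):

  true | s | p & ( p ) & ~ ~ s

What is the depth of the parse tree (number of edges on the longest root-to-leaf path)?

[Or [Or [Or [And [Not true]]] | [And [Not s]]] | [And [And [And [Not p]] & [Not ( [Or [And [Not p]]] )]] & [Not ~ [Not ~ [Not s]]]]]

7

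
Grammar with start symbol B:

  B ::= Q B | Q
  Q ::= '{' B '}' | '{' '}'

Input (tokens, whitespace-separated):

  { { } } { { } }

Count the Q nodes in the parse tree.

4

[B [Q { [B [Q { }]] }] [B [Q { [B [Q { }]] }]]]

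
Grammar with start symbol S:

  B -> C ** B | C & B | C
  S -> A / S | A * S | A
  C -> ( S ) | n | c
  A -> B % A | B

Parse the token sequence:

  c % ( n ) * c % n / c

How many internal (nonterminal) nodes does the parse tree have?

22

[S [A [B [C c]] % [A [B [C ( [S [A [B [C n]]]] )]]]] * [S [A [B [C c]] % [A [B [C n]]]] / [S [A [B [C c]]]]]]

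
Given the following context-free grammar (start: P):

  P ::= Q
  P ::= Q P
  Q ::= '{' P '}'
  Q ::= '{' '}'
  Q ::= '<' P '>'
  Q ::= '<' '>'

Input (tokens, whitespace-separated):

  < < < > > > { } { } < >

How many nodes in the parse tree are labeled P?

6

[P [Q < [P [Q < [P [Q < >]] >]] >] [P [Q { }] [P [Q { }] [P [Q < >]]]]]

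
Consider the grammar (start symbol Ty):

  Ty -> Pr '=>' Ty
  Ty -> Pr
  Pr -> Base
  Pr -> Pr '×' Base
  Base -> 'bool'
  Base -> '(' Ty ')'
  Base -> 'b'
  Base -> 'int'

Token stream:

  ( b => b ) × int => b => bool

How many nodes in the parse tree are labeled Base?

[Ty [Pr [Pr [Base ( [Ty [Pr [Base b]] => [Ty [Pr [Base b]]]] )]] × [Base int]] => [Ty [Pr [Base b]] => [Ty [Pr [Base bool]]]]]

6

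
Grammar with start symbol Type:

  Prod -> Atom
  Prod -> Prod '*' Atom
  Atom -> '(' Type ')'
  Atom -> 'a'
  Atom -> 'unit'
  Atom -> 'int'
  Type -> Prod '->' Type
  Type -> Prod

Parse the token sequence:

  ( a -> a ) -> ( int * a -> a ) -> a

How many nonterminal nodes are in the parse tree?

23

[Type [Prod [Atom ( [Type [Prod [Atom a]] -> [Type [Prod [Atom a]]]] )]] -> [Type [Prod [Atom ( [Type [Prod [Prod [Atom int]] * [Atom a]] -> [Type [Prod [Atom a]]]] )]] -> [Type [Prod [Atom a]]]]]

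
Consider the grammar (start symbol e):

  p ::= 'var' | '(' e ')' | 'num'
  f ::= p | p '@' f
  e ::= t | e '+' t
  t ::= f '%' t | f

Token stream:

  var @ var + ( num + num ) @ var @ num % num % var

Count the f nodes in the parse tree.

9

[e [e [t [f [p var] @ [f [p var]]]]] + [t [f [p ( [e [e [t [f [p num]]]] + [t [f [p num]]]] )] @ [f [p var] @ [f [p num]]]] % [t [f [p num]] % [t [f [p var]]]]]]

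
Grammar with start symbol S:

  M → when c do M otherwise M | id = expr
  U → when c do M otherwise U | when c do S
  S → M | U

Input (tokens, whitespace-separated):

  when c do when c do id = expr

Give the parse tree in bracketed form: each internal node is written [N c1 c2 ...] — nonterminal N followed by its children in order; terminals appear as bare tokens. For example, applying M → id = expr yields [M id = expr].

[S [U when c do [S [U when c do [S [M id = expr]]]]]]

S
U
when c do S
when c do U
when c do when c do S
when c do when c do M
when c do when c do id = expr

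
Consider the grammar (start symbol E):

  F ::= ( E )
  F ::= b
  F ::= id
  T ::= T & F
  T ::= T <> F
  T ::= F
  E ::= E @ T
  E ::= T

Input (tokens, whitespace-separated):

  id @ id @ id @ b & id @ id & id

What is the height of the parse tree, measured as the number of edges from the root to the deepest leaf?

[E [E [E [E [E [T [F id]]] @ [T [F id]]] @ [T [F id]]] @ [T [T [F b]] & [F id]]] @ [T [T [F id]] & [F id]]]

7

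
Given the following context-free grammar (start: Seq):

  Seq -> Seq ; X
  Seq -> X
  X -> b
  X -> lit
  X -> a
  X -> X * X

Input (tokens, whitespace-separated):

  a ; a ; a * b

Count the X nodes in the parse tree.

5

[Seq [Seq [Seq [X a]] ; [X a]] ; [X [X a] * [X b]]]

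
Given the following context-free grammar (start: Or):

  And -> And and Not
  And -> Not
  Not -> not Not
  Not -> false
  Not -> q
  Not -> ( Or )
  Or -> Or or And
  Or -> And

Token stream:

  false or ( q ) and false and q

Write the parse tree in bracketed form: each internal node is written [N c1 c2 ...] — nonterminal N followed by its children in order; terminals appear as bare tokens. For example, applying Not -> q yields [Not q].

[Or [Or [And [Not false]]] or [And [And [And [Not ( [Or [And [Not q]]] )]] and [Not false]] and [Not q]]]

Or
Or or And
And or And
Not or And
false or And
false or And and Not
false or And and Not and Not
false or Not and Not and Not
false or ( Or ) and Not and Not
false or ( And ) and Not and Not
false or ( Not ) and Not and Not
false or ( q ) and Not and Not
false or ( q ) and false and Not
false or ( q ) and false and q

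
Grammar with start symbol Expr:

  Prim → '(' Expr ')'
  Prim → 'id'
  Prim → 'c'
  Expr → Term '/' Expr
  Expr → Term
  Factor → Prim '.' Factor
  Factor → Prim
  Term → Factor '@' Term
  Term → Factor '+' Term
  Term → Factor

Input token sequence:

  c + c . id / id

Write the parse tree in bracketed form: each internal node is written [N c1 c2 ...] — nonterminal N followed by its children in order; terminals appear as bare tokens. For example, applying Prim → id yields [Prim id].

Expr
Term / Expr
Factor + Term / Expr
Prim + Term / Expr
c + Term / Expr
c + Factor / Expr
c + Prim . Factor / Expr
c + c . Factor / Expr
c + c . Prim / Expr
c + c . id / Expr
c + c . id / Term
c + c . id / Factor
c + c . id / Prim
c + c . id / id

[Expr [Term [Factor [Prim c]] + [Term [Factor [Prim c] . [Factor [Prim id]]]]] / [Expr [Term [Factor [Prim id]]]]]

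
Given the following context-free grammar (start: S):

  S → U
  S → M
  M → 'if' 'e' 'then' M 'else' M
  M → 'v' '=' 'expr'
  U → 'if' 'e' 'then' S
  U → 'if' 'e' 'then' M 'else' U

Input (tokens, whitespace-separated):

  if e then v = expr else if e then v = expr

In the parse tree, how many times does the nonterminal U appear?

[S [U if e then [M v = expr] else [U if e then [S [M v = expr]]]]]

2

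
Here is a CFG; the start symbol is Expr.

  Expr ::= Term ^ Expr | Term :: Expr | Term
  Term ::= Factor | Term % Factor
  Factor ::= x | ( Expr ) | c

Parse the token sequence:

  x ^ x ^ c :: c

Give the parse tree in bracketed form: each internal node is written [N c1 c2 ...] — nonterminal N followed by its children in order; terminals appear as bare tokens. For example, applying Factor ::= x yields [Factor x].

[Expr [Term [Factor x]] ^ [Expr [Term [Factor x]] ^ [Expr [Term [Factor c]] :: [Expr [Term [Factor c]]]]]]

Expr
Term ^ Expr
Factor ^ Expr
x ^ Expr
x ^ Term ^ Expr
x ^ Factor ^ Expr
x ^ x ^ Expr
x ^ x ^ Term :: Expr
x ^ x ^ Factor :: Expr
x ^ x ^ c :: Expr
x ^ x ^ c :: Term
x ^ x ^ c :: Factor
x ^ x ^ c :: c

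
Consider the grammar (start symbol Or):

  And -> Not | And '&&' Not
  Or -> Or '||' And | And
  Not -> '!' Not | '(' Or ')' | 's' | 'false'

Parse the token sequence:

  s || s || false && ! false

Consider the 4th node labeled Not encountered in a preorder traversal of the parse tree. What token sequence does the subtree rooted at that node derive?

! false

[Or [Or [Or [And [Not s]]] || [And [Not s]]] || [And [And [Not false]] && [Not ! [Not false]]]]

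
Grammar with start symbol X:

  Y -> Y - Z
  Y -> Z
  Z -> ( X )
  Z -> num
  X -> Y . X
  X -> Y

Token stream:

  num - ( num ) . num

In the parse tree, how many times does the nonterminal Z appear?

[X [Y [Y [Z num]] - [Z ( [X [Y [Z num]]] )]] . [X [Y [Z num]]]]

4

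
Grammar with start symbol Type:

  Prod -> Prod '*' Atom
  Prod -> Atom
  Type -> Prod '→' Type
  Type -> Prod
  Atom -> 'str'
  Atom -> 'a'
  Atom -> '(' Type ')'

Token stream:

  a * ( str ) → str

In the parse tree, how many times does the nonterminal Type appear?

[Type [Prod [Prod [Atom a]] * [Atom ( [Type [Prod [Atom str]]] )]] → [Type [Prod [Atom str]]]]

3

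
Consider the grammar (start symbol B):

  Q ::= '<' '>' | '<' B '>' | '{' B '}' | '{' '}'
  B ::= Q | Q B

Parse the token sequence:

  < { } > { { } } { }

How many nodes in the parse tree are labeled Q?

5

[B [Q < [B [Q { }]] >] [B [Q { [B [Q { }]] }] [B [Q { }]]]]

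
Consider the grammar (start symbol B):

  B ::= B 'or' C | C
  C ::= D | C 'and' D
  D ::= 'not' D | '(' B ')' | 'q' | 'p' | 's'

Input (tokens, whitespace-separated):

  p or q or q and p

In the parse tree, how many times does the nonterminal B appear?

[B [B [B [C [D p]]] or [C [D q]]] or [C [C [D q]] and [D p]]]

3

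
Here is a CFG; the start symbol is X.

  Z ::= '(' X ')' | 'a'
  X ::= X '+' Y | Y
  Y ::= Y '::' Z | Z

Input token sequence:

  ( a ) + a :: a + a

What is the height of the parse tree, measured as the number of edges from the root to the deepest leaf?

8

[X [X [X [Y [Z ( [X [Y [Z a]]] )]]] + [Y [Y [Z a]] :: [Z a]]] + [Y [Z a]]]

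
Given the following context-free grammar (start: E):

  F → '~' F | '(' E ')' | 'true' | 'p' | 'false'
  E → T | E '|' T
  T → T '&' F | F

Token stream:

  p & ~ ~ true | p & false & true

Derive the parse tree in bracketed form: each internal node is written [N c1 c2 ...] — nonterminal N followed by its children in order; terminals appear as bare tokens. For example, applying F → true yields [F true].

E
E | T
T | T
T & F | T
F & F | T
p & F | T
p & ~ F | T
p & ~ ~ F | T
p & ~ ~ true | T
p & ~ ~ true | T & F
p & ~ ~ true | T & F & F
p & ~ ~ true | F & F & F
p & ~ ~ true | p & F & F
p & ~ ~ true | p & false & F
p & ~ ~ true | p & false & true

[E [E [T [T [F p]] & [F ~ [F ~ [F true]]]]] | [T [T [T [F p]] & [F false]] & [F true]]]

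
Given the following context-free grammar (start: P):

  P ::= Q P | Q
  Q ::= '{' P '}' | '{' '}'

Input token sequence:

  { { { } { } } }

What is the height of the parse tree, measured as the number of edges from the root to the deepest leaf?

[P [Q { [P [Q { [P [Q { }] [P [Q { }]]] }]] }]]

7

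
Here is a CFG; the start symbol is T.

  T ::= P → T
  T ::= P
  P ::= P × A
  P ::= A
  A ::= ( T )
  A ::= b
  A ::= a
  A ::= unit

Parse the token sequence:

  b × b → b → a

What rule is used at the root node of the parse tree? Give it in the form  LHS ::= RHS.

[T [P [P [A b]] × [A b]] → [T [P [A b]] → [T [P [A a]]]]]

T ::= P → T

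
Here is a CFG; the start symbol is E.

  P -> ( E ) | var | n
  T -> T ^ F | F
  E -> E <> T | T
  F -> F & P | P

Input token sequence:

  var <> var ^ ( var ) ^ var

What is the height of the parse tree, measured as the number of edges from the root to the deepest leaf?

9

[E [E [T [F [P var]]]] <> [T [T [T [F [P var]]] ^ [F [P ( [E [T [F [P var]]]] )]]] ^ [F [P var]]]]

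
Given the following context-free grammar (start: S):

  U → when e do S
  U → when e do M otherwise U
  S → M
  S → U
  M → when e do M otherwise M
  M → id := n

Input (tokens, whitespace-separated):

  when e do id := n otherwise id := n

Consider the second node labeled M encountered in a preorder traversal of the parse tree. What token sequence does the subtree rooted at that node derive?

id := n

[S [M when e do [M id := n] otherwise [M id := n]]]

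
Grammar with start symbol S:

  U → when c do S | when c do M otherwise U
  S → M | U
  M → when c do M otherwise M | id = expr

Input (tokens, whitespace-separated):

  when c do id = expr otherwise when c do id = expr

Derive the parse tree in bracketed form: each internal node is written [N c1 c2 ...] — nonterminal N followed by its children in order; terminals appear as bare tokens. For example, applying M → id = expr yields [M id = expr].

S
U
when c do M otherwise U
when c do id = expr otherwise U
when c do id = expr otherwise when c do S
when c do id = expr otherwise when c do M
when c do id = expr otherwise when c do id = expr

[S [U when c do [M id = expr] otherwise [U when c do [S [M id = expr]]]]]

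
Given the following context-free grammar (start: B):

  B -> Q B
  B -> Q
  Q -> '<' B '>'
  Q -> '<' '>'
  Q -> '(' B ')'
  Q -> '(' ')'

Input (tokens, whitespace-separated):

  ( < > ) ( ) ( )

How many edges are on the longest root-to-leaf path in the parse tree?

[B [Q ( [B [Q < >]] )] [B [Q ( )] [B [Q ( )]]]]

4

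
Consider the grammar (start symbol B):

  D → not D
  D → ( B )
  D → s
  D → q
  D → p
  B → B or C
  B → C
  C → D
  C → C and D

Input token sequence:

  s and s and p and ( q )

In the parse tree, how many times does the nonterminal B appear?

[B [C [C [C [C [D s]] and [D s]] and [D p]] and [D ( [B [C [D q]]] )]]]

2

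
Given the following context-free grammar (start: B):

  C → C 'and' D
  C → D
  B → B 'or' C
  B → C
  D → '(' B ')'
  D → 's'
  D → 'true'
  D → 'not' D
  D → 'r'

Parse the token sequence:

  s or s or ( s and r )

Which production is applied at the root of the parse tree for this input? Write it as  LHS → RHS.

B → B 'or' C

[B [B [B [C [D s]]] or [C [D s]]] or [C [D ( [B [C [C [D s]] and [D r]]] )]]]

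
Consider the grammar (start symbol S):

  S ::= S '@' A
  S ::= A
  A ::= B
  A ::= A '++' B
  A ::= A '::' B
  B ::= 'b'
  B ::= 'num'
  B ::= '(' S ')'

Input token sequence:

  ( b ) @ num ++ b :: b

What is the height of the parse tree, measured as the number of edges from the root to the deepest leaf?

7

[S [S [A [B ( [S [A [B b]]] )]]] @ [A [A [A [B num]] ++ [B b]] :: [B b]]]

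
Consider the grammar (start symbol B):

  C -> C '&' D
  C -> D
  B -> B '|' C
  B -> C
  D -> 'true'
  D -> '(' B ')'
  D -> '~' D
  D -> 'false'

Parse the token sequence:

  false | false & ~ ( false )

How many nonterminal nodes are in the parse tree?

[B [B [C [D false]]] | [C [C [D false]] & [D ~ [D ( [B [C [D false]]] )]]]]

12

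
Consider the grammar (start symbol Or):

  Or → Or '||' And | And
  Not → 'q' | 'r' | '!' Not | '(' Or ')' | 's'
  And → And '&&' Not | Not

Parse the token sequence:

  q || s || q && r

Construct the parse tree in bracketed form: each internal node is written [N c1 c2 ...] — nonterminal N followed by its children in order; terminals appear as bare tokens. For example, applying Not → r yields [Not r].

[Or [Or [Or [And [Not q]]] || [And [Not s]]] || [And [And [Not q]] && [Not r]]]

Or
Or || And
Or || And || And
And || And || And
Not || And || And
q || And || And
q || Not || And
q || s || And
q || s || And && Not
q || s || Not && Not
q || s || q && Not
q || s || q && r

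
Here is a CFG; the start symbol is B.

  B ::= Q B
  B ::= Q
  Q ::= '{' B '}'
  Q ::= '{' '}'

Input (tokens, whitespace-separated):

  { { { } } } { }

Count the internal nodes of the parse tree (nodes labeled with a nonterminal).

[B [Q { [B [Q { [B [Q { }]] }]] }] [B [Q { }]]]

8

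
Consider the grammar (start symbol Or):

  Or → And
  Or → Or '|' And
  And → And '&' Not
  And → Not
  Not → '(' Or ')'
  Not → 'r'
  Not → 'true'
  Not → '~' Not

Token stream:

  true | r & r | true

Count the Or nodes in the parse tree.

3

[Or [Or [Or [And [Not true]]] | [And [And [Not r]] & [Not r]]] | [And [Not true]]]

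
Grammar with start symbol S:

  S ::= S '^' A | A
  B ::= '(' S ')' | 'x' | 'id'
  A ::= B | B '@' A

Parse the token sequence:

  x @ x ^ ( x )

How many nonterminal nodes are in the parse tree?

11

[S [S [A [B x] @ [A [B x]]]] ^ [A [B ( [S [A [B x]]] )]]]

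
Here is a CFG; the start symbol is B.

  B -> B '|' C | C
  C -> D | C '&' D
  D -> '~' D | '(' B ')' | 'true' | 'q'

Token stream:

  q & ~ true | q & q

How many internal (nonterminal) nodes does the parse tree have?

11

[B [B [C [C [D q]] & [D ~ [D true]]]] | [C [C [D q]] & [D q]]]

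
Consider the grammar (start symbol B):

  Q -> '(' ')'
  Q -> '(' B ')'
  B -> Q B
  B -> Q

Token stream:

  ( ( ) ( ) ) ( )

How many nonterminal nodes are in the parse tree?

8

[B [Q ( [B [Q ( )] [B [Q ( )]]] )] [B [Q ( )]]]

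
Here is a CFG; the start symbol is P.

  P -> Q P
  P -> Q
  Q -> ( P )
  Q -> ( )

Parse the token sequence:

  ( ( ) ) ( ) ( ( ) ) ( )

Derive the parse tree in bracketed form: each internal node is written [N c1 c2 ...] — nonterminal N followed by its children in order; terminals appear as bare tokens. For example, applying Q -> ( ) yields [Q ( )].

[P [Q ( [P [Q ( )]] )] [P [Q ( )] [P [Q ( [P [Q ( )]] )] [P [Q ( )]]]]]

P
Q P
( P ) P
( Q ) P
( ( ) ) P
( ( ) ) Q P
( ( ) ) ( ) P
( ( ) ) ( ) Q P
( ( ) ) ( ) ( P ) P
( ( ) ) ( ) ( Q ) P
( ( ) ) ( ) ( ( ) ) P
( ( ) ) ( ) ( ( ) ) Q
( ( ) ) ( ) ( ( ) ) ( )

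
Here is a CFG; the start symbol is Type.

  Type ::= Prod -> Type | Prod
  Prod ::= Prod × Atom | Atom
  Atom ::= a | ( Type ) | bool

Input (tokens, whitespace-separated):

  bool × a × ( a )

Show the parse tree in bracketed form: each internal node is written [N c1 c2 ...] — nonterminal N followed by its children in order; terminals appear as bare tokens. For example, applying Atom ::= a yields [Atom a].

[Type [Prod [Prod [Prod [Atom bool]] × [Atom a]] × [Atom ( [Type [Prod [Atom a]]] )]]]

Type
Prod
Prod × Atom
Prod × Atom × Atom
Atom × Atom × Atom
bool × Atom × Atom
bool × a × Atom
bool × a × ( Type )
bool × a × ( Prod )
bool × a × ( Atom )
bool × a × ( a )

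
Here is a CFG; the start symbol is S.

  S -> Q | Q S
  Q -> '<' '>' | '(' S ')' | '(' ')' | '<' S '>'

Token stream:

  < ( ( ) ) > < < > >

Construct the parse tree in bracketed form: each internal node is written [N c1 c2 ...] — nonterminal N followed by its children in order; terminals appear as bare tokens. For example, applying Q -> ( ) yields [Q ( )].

S
Q S
< S > S
< Q > S
< ( S ) > S
< ( Q ) > S
< ( ( ) ) > S
< ( ( ) ) > Q
< ( ( ) ) > < S >
< ( ( ) ) > < Q >
< ( ( ) ) > < < > >

[S [Q < [S [Q ( [S [Q ( )]] )]] >] [S [Q < [S [Q < >]] >]]]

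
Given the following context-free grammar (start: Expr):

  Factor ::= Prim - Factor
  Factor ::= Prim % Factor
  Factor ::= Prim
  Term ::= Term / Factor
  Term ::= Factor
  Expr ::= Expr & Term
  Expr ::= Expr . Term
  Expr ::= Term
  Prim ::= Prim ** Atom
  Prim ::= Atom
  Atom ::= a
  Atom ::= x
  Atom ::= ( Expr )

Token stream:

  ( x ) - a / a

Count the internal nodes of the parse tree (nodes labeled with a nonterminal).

17

[Expr [Term [Term [Factor [Prim [Atom ( [Expr [Term [Factor [Prim [Atom x]]]]] )]] - [Factor [Prim [Atom a]]]]] / [Factor [Prim [Atom a]]]]]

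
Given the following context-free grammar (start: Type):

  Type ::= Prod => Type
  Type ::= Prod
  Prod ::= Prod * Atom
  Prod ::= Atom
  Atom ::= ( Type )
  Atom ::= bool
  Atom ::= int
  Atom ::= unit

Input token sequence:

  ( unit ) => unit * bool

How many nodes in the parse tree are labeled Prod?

[Type [Prod [Atom ( [Type [Prod [Atom unit]]] )]] => [Type [Prod [Prod [Atom unit]] * [Atom bool]]]]

4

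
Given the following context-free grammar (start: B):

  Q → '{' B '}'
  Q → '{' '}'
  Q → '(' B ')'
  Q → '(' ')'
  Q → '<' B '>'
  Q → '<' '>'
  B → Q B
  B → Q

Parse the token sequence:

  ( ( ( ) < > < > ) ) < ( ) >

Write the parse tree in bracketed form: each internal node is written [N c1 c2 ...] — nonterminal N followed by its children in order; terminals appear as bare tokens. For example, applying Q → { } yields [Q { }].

[B [Q ( [B [Q ( [B [Q ( )] [B [Q < >] [B [Q < >]]]] )]] )] [B [Q < [B [Q ( )]] >]]]

B
Q B
( B ) B
( Q ) B
( ( B ) ) B
( ( Q B ) ) B
( ( ( ) B ) ) B
( ( ( ) Q B ) ) B
( ( ( ) < > B ) ) B
( ( ( ) < > Q ) ) B
( ( ( ) < > < > ) ) B
( ( ( ) < > < > ) ) Q
( ( ( ) < > < > ) ) < B >
( ( ( ) < > < > ) ) < Q >
( ( ( ) < > < > ) ) < ( ) >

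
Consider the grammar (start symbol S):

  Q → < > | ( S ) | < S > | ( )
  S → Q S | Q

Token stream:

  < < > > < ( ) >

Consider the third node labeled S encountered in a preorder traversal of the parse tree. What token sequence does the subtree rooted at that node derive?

< ( ) >

[S [Q < [S [Q < >]] >] [S [Q < [S [Q ( )]] >]]]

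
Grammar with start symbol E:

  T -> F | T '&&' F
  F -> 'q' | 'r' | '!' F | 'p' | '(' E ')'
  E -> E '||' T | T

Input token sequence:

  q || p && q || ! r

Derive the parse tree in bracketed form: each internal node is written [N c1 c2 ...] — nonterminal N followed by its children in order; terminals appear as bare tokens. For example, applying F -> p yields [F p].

[E [E [E [T [F q]]] || [T [T [F p]] && [F q]]] || [T [F ! [F r]]]]

E
E || T
E || T || T
T || T || T
F || T || T
q || T || T
q || T && F || T
q || F && F || T
q || p && F || T
q || p && q || T
q || p && q || F
q || p && q || ! F
q || p && q || ! r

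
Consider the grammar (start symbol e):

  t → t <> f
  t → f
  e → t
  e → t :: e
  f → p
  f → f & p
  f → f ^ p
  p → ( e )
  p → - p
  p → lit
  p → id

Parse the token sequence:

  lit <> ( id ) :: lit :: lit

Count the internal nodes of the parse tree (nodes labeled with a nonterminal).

[e [t [t [f [p lit]]] <> [f [p ( [e [t [f [p id]]]] )]]] :: [e [t [f [p lit]]] :: [e [t [f [p lit]]]]]]

19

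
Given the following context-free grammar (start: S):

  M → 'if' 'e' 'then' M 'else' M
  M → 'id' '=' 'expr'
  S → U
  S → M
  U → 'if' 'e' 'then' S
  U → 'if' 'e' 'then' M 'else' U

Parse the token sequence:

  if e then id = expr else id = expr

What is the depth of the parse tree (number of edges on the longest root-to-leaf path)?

3

[S [M if e then [M id = expr] else [M id = expr]]]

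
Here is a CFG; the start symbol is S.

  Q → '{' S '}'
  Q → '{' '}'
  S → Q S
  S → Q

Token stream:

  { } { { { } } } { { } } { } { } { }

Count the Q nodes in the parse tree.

9

[S [Q { }] [S [Q { [S [Q { [S [Q { }]] }]] }] [S [Q { [S [Q { }]] }] [S [Q { }] [S [Q { }] [S [Q { }]]]]]]]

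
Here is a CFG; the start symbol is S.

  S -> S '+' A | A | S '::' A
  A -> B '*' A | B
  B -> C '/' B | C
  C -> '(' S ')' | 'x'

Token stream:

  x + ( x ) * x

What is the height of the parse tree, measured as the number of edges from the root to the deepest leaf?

8

[S [S [A [B [C x]]]] + [A [B [C ( [S [A [B [C x]]]] )]] * [A [B [C x]]]]]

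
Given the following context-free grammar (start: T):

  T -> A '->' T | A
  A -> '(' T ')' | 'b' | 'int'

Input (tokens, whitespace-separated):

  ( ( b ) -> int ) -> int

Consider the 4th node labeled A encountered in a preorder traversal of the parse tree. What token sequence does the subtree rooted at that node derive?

[T [A ( [T [A ( [T [A b]] )] -> [T [A int]]] )] -> [T [A int]]]

int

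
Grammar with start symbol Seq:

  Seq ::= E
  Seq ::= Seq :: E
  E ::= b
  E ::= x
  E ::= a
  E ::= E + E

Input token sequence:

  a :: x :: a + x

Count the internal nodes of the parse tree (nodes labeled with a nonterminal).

8

[Seq [Seq [Seq [E a]] :: [E x]] :: [E [E a] + [E x]]]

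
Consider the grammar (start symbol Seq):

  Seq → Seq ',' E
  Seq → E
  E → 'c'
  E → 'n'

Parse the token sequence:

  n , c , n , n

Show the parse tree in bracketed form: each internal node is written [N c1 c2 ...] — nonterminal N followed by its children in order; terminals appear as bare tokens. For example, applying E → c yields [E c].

[Seq [Seq [Seq [Seq [E n]] , [E c]] , [E n]] , [E n]]

Seq
Seq , E
Seq , E , E
Seq , E , E , E
E , E , E , E
n , E , E , E
n , c , E , E
n , c , n , E
n , c , n , n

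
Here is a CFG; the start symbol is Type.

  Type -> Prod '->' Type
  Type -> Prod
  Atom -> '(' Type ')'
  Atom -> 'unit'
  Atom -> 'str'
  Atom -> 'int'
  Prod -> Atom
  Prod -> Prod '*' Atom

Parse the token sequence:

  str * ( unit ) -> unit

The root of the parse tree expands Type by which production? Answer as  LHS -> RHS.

[Type [Prod [Prod [Atom str]] * [Atom ( [Type [Prod [Atom unit]]] )]] -> [Type [Prod [Atom unit]]]]

Type -> Prod '->' Type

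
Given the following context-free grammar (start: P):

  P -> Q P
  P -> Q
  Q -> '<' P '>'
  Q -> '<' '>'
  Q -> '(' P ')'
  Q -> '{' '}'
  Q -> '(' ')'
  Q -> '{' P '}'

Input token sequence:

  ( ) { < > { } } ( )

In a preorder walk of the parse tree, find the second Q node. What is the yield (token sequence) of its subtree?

[P [Q ( )] [P [Q { [P [Q < >] [P [Q { }]]] }] [P [Q ( )]]]]

{ < > { } }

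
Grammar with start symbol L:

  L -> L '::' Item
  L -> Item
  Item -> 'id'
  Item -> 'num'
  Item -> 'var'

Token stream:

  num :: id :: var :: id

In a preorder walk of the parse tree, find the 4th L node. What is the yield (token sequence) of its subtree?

num

[L [L [L [L [Item num]] :: [Item id]] :: [Item var]] :: [Item id]]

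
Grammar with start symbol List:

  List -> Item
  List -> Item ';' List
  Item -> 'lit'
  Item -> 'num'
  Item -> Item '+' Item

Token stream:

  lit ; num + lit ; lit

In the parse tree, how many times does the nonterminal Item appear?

[List [Item lit] ; [List [Item [Item num] + [Item lit]] ; [List [Item lit]]]]

5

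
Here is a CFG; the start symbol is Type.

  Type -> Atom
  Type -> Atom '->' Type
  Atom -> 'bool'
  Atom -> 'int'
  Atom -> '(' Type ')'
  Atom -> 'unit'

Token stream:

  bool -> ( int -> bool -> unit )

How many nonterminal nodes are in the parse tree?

10

[Type [Atom bool] -> [Type [Atom ( [Type [Atom int] -> [Type [Atom bool] -> [Type [Atom unit]]]] )]]]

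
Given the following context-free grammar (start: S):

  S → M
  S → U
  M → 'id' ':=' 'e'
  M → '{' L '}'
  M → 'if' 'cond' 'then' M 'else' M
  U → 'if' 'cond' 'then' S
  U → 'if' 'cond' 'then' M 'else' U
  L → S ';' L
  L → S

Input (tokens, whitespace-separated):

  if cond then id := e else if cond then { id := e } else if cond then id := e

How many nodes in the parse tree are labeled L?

1

[S [U if cond then [M id := e] else [U if cond then [M { [L [S [M id := e]]] }] else [U if cond then [S [M id := e]]]]]]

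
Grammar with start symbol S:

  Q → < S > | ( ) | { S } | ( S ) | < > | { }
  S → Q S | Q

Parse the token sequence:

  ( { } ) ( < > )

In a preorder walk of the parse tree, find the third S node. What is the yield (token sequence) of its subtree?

[S [Q ( [S [Q { }]] )] [S [Q ( [S [Q < >]] )]]]

( < > )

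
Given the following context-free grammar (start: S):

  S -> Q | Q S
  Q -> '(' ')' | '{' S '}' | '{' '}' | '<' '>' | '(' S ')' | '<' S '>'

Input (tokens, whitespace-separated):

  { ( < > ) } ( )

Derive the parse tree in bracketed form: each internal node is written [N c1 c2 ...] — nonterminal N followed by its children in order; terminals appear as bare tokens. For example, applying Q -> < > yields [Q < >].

S
Q S
{ S } S
{ Q } S
{ ( S ) } S
{ ( Q ) } S
{ ( < > ) } S
{ ( < > ) } Q
{ ( < > ) } ( )

[S [Q { [S [Q ( [S [Q < >]] )]] }] [S [Q ( )]]]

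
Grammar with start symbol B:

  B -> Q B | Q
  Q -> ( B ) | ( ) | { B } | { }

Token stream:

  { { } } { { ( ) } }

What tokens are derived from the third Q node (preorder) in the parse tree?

{ { ( ) } }

[B [Q { [B [Q { }]] }] [B [Q { [B [Q { [B [Q ( )]] }]] }]]]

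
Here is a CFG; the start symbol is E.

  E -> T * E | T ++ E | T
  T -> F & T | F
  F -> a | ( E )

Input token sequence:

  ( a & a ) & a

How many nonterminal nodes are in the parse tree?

[E [T [F ( [E [T [F a] & [T [F a]]]] )] & [T [F a]]]]

10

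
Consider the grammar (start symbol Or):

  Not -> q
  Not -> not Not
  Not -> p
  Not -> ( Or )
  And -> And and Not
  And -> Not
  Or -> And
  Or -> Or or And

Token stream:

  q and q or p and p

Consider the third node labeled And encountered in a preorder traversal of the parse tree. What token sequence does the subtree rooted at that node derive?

[Or [Or [And [And [Not q]] and [Not q]]] or [And [And [Not p]] and [Not p]]]

p and p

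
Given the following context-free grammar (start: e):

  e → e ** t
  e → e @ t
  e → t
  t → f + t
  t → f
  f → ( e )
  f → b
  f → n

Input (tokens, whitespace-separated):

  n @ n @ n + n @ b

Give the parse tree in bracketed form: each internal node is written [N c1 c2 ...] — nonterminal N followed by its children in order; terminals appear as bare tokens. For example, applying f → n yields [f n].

[e [e [e [e [t [f n]]] @ [t [f n]]] @ [t [f n] + [t [f n]]]] @ [t [f b]]]

e
e @ t
e @ t @ t
e @ t @ t @ t
t @ t @ t @ t
f @ t @ t @ t
n @ t @ t @ t
n @ f @ t @ t
n @ n @ t @ t
n @ n @ f + t @ t
n @ n @ n + t @ t
n @ n @ n + f @ t
n @ n @ n + n @ t
n @ n @ n + n @ f
n @ n @ n + n @ b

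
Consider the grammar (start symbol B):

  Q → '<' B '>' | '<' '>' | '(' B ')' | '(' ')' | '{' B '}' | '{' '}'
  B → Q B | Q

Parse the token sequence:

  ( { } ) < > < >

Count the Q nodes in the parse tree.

[B [Q ( [B [Q { }]] )] [B [Q < >] [B [Q < >]]]]

4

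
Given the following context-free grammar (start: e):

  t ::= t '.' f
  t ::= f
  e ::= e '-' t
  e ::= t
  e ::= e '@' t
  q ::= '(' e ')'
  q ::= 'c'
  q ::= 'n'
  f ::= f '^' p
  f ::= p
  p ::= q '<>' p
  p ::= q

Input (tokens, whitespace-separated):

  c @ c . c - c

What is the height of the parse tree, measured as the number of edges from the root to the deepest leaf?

7

[e [e [e [t [f [p [q c]]]]] @ [t [t [f [p [q c]]]] . [f [p [q c]]]]] - [t [f [p [q c]]]]]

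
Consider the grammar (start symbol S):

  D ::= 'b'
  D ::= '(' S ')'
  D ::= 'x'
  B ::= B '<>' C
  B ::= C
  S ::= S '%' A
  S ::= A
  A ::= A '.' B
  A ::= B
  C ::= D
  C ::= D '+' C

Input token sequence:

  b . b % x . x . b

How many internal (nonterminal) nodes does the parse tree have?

[S [S [A [A [B [C [D b]]]] . [B [C [D b]]]]] % [A [A [A [B [C [D x]]]] . [B [C [D x]]]] . [B [C [D b]]]]]

22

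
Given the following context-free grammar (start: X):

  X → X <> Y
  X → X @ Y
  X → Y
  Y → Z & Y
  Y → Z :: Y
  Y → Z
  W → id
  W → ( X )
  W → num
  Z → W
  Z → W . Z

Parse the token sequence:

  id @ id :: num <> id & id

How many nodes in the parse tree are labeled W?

[X [X [X [Y [Z [W id]]]] @ [Y [Z [W id]] :: [Y [Z [W num]]]]] <> [Y [Z [W id]] & [Y [Z [W id]]]]]

5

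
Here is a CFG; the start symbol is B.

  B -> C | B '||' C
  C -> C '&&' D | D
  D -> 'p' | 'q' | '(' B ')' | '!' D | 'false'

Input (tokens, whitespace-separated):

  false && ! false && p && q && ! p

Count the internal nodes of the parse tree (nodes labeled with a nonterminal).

[B [C [C [C [C [C [D false]] && [D ! [D false]]] && [D p]] && [D q]] && [D ! [D p]]]]

13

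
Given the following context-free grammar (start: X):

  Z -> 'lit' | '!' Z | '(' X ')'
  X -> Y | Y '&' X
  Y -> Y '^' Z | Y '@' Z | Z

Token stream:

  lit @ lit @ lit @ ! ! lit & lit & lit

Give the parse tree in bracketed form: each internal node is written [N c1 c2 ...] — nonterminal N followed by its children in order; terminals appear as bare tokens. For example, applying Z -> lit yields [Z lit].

[X [Y [Y [Y [Y [Z lit]] @ [Z lit]] @ [Z lit]] @ [Z ! [Z ! [Z lit]]]] & [X [Y [Z lit]] & [X [Y [Z lit]]]]]

X
Y & X
Y @ Z & X
Y @ Z @ Z & X
Y @ Z @ Z @ Z & X
Z @ Z @ Z @ Z & X
lit @ Z @ Z @ Z & X
lit @ lit @ Z @ Z & X
lit @ lit @ lit @ Z & X
lit @ lit @ lit @ ! Z & X
lit @ lit @ lit @ ! ! Z & X
lit @ lit @ lit @ ! ! lit & X
lit @ lit @ lit @ ! ! lit & Y & X
lit @ lit @ lit @ ! ! lit & Z & X
lit @ lit @ lit @ ! ! lit & lit & X
lit @ lit @ lit @ ! ! lit & lit & Y
lit @ lit @ lit @ ! ! lit & lit & Z
lit @ lit @ lit @ ! ! lit & lit & lit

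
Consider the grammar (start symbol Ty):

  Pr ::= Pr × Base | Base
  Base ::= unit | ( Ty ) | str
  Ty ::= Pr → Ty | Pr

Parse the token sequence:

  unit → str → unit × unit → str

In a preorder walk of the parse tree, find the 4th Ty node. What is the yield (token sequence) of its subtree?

[Ty [Pr [Base unit]] → [Ty [Pr [Base str]] → [Ty [Pr [Pr [Base unit]] × [Base unit]] → [Ty [Pr [Base str]]]]]]

str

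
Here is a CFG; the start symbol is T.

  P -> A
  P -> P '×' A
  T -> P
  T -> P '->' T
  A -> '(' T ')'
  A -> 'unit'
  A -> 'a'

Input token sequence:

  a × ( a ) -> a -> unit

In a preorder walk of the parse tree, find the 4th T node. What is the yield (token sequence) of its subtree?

unit

[T [P [P [A a]] × [A ( [T [P [A a]]] )]] -> [T [P [A a]] -> [T [P [A unit]]]]]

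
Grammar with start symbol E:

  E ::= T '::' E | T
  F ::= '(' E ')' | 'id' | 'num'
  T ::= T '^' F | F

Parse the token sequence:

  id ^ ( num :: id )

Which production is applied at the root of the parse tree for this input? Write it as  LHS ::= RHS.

[E [T [T [F id]] ^ [F ( [E [T [F num]] :: [E [T [F id]]]] )]]]

E ::= T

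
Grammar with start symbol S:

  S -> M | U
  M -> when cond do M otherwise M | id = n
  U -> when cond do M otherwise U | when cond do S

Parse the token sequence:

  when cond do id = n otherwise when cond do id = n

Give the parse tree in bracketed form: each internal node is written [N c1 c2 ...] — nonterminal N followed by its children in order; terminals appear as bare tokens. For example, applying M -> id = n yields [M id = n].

S
U
when cond do M otherwise U
when cond do id = n otherwise U
when cond do id = n otherwise when cond do S
when cond do id = n otherwise when cond do M
when cond do id = n otherwise when cond do id = n

[S [U when cond do [M id = n] otherwise [U when cond do [S [M id = n]]]]]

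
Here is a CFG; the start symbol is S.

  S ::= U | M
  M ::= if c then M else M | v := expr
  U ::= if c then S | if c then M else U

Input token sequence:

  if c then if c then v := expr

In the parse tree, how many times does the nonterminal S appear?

3

[S [U if c then [S [U if c then [S [M v := expr]]]]]]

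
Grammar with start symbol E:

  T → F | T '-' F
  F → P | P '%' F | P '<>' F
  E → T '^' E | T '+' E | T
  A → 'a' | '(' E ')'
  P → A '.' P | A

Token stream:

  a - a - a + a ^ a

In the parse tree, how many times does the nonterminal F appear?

[E [T [T [T [F [P [A a]]]] - [F [P [A a]]]] - [F [P [A a]]]] + [E [T [F [P [A a]]]] ^ [E [T [F [P [A a]]]]]]]

5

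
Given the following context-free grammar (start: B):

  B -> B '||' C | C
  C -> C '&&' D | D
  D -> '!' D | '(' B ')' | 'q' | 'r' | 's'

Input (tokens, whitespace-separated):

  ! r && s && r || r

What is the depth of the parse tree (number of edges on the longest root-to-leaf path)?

[B [B [C [C [C [D ! [D r]]] && [D s]] && [D r]]] || [C [D r]]]

7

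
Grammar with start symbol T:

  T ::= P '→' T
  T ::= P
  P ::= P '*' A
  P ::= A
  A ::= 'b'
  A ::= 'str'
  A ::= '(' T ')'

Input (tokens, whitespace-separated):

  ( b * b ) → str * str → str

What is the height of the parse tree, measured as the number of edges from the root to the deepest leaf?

[T [P [A ( [T [P [P [A b]] * [A b]]] )]] → [T [P [P [A str]] * [A str]] → [T [P [A str]]]]]

7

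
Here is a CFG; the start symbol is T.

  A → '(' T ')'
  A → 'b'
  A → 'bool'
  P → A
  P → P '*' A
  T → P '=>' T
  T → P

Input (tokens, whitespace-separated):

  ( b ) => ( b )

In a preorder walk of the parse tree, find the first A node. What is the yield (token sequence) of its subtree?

[T [P [A ( [T [P [A b]]] )]] => [T [P [A ( [T [P [A b]]] )]]]]

( b )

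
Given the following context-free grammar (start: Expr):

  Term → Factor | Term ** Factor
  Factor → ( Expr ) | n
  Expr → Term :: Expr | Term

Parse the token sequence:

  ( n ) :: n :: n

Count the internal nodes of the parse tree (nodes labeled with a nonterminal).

[Expr [Term [Factor ( [Expr [Term [Factor n]]] )]] :: [Expr [Term [Factor n]] :: [Expr [Term [Factor n]]]]]

12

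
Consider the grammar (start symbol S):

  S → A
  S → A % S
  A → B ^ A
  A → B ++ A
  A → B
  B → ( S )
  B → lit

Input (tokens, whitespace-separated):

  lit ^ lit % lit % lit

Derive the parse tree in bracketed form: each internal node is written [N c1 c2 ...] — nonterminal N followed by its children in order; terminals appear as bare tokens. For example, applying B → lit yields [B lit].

S
A % S
B ^ A % S
lit ^ A % S
lit ^ B % S
lit ^ lit % S
lit ^ lit % A % S
lit ^ lit % B % S
lit ^ lit % lit % S
lit ^ lit % lit % A
lit ^ lit % lit % B
lit ^ lit % lit % lit

[S [A [B lit] ^ [A [B lit]]] % [S [A [B lit]] % [S [A [B lit]]]]]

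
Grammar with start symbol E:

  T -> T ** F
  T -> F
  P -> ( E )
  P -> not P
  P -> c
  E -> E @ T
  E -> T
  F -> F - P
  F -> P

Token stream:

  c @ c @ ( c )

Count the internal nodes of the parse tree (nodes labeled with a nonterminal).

16

[E [E [E [T [F [P c]]]] @ [T [F [P c]]]] @ [T [F [P ( [E [T [F [P c]]]] )]]]]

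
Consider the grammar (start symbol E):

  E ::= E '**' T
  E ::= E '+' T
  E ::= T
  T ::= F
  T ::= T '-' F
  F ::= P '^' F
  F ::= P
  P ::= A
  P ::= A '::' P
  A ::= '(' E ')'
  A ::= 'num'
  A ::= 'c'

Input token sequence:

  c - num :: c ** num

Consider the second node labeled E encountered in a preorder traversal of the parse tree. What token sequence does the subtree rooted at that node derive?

c - num :: c

[E [E [T [T [F [P [A c]]]] - [F [P [A num] :: [P [A c]]]]]] ** [T [F [P [A num]]]]]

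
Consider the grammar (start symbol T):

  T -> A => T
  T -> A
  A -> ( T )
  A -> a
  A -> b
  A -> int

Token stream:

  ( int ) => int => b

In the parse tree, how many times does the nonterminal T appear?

4

[T [A ( [T [A int]] )] => [T [A int] => [T [A b]]]]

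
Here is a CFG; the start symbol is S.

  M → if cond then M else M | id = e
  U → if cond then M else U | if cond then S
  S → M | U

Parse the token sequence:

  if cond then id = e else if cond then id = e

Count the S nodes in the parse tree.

[S [U if cond then [M id = e] else [U if cond then [S [M id = e]]]]]

2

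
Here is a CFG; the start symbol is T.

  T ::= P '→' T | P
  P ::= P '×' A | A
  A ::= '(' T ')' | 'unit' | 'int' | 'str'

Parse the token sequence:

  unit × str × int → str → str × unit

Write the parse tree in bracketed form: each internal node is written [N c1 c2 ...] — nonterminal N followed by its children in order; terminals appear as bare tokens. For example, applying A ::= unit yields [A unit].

T
P → T
P × A → T
P × A × A → T
A × A × A → T
unit × A × A → T
unit × str × A → T
unit × str × int → T
unit × str × int → P → T
unit × str × int → A → T
unit × str × int → str → T
unit × str × int → str → P
unit × str × int → str → P × A
unit × str × int → str → A × A
unit × str × int → str → str × A
unit × str × int → str → str × unit

[T [P [P [P [A unit]] × [A str]] × [A int]] → [T [P [A str]] → [T [P [P [A str]] × [A unit]]]]]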